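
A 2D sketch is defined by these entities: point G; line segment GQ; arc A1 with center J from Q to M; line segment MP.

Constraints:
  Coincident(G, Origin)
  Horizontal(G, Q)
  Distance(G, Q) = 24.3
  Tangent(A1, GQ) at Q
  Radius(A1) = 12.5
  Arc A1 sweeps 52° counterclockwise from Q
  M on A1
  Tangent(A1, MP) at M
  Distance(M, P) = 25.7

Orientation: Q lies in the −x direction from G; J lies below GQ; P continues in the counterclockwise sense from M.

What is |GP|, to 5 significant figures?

55.902

On A1, Q sits at bearing 90° from J; a 52° counterclockwise sweep puts M at bearing 142°, so M = J + 12.5·(cos 142°, sin 142°) = (-34.150, -4.8042). Tangency of A1 to MP means the radius JM is perpendicular to MP, so MP runs along (−sin 142°, cos 142°); with |MP| = 25.7, P = (-49.973, -25.056). Then |GP| = |P − G| = 55.902.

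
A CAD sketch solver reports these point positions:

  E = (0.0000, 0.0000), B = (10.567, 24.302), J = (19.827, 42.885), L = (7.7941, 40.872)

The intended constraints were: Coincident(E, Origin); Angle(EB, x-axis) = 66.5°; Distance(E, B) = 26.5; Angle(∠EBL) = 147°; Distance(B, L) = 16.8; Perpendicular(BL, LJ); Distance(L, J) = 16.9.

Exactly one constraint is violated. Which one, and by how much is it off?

Distance(L, J) = 16.9 — off by 4.70.

E = (0.00, 0.00) ✓; EB at 66.50° ✓; |EB| = 26.50 ✓; ∠EBL = 147.0° ✓; |BL| = 16.80 ✓; ∠(BL, LJ) = 90.00° ✓; |LJ| = 12.20 ✗.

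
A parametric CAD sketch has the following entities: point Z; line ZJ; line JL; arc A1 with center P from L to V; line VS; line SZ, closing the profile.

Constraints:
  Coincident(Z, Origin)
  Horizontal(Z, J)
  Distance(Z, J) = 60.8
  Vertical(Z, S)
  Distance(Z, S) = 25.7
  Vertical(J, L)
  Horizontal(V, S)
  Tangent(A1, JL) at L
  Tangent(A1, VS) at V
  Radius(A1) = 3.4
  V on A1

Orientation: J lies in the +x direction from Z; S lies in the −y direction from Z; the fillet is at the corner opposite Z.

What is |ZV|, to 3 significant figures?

62.9

Z is at the origin; ZJ is horizontal with |ZJ| = 60.8 and J on the +x side, so J = (60.8, 0.00). Z and S share the same x with |ZS| = 25.7 and S on the −y side, so S = (0.00, -25.7). The virtual corner opposite Z is at (60.8, -25.7). Tangency of A1 to JL means the radius PL is perpendicular to JL and A1 meets VS tangentially, so PV is at right angles to VS, with radius 3.4, so the center P sits 3.4 in from both sides at P = (57.4, -22.3). That places the tangent points at L = (60.8, -22.3) on JL and V = (57.4, -25.7) on VS. Then |ZV| = |V − Z| = 62.9.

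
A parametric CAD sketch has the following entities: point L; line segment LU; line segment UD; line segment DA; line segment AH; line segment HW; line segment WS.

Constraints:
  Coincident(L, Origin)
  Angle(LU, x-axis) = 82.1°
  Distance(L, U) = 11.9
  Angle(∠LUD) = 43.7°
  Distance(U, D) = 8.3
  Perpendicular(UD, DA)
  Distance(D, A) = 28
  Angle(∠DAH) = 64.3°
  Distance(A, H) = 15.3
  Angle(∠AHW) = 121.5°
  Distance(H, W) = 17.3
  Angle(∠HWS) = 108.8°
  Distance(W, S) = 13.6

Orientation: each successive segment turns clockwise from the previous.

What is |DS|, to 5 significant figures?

3.5096

L is at the origin; LU runs at 82.1° with length 11.9, so U = (1.6356, 11.787). ∠LUD = 43.7° gives UD at -54.200° from the x-axis; with |UD| = 8.3, D = (6.4907, 5.0552). UD ⟂ DA, so DA runs at -144.20°; with |DA| = 28.0, A = (-16.219, -11.324). ∠DAH = 64.3° gives AH at 100.10° from the x-axis; with |AH| = 15.3, H = (-18.902, 3.7393). ∠AHW = 121.5° gives HW at 41.600° from the x-axis; with |HW| = 17.3, W = (-5.9653, 15.225). ∠HWS = 108.8° gives WS at -29.600° from the x-axis; with |WS| = 13.6, S = (5.8599, 8.5076). Then |DS| = |S − D| = 3.5096.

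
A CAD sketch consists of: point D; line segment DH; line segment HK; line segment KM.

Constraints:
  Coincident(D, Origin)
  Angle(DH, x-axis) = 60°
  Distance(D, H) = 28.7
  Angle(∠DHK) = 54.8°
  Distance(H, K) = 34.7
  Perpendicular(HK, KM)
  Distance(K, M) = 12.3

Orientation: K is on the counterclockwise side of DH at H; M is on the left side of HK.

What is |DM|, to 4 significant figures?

21.31

D is at the origin; DH runs at 60.0° with length 28.7, so H = 28.7·(cos 60.0°, sin 60.0°) = (14.35, 24.85). ∠DHK = 54.8°, so HK runs at 60.0° + (180° − 54.8°) = 185.2° from the x-axis; with |HK| = 34.7, K = H + 34.7·(cos 185.2°, sin 185.2°) = (-20.21, 21.71). The perpendicularity gives KM at right angles to HK; with |KM| = 12.3 on the left of HK, M = K + 12.3·(0.09063, -0.9959) = (-19.09, 9.461). Then |DM| = |M − D| = 21.31.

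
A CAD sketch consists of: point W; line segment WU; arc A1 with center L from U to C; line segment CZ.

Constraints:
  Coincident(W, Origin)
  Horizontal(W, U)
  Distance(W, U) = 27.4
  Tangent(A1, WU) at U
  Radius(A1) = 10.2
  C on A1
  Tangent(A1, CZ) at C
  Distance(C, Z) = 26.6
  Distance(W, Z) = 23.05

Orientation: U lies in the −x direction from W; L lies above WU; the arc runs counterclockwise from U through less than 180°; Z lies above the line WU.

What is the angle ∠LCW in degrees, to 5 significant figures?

147.10°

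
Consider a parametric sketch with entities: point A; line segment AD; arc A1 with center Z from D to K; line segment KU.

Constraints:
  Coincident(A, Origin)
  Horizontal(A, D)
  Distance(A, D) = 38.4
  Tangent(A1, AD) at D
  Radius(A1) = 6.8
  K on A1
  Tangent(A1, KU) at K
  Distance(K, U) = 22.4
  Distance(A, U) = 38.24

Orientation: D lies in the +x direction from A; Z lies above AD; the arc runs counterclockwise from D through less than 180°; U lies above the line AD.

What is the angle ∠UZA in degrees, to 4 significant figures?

70.60°

Checks: |ZK| = 6.800 ✓; ∠(ZK, KU) = 90.00° ✓; |KU| = 22.40 ✓; |AU| = 38.24 ✓.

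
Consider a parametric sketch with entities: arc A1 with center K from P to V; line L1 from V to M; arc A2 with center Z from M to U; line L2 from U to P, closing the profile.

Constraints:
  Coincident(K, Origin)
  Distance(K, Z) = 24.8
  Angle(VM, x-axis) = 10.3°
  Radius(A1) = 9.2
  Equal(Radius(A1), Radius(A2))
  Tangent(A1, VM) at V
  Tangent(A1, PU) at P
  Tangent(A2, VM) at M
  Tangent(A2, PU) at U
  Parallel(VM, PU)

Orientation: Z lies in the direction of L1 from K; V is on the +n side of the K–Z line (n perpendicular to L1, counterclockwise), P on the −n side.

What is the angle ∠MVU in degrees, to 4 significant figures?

36.57°

Tangency of A1 to both parallel lines with radius 9.2 puts V and P at K ± 9.2·n: V = (-1.645, 9.052), P = (1.645, -9.052). Equal radii place M and U the same way about Z: M = Z + 9.2·n = (22.76, 13.49), U = Z − 9.2·n = (26.05, -4.617). Then cos ∠MVU = VM·VU / (|VM||VU|), giving 36.57°.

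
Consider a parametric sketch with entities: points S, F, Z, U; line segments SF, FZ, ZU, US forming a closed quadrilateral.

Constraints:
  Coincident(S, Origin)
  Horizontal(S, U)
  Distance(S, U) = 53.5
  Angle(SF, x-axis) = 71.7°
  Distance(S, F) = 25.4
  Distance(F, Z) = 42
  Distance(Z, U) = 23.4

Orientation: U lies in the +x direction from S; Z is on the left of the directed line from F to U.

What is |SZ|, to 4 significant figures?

55.06

Checks: |FZ| = 42.00 ✓; |ZU| = 23.40 ✓.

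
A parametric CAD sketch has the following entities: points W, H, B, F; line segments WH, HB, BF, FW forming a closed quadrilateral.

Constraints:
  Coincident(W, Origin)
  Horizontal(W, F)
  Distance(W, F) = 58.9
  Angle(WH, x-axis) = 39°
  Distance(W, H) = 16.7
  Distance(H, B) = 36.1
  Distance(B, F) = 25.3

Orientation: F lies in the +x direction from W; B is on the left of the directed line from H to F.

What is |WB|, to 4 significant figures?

52.12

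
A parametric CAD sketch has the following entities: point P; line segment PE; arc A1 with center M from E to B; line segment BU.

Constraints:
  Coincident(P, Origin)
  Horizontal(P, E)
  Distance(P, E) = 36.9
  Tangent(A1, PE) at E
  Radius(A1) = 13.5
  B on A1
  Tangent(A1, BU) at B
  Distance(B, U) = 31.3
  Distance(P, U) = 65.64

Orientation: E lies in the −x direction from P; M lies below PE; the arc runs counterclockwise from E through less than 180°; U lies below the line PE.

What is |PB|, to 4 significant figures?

52.52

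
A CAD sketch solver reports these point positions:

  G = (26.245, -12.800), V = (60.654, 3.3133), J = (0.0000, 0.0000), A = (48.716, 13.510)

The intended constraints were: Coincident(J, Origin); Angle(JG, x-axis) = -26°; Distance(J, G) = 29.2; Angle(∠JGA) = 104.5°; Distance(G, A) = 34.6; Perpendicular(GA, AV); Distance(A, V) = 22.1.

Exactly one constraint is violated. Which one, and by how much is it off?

Distance(A, V) = 22.1 — off by 6.40.

J = (0.00, 0.00) ✓; JG at -26.00° ✓; |JG| = 29.20 ✓; ∠JGA = 104.5° ✓; |GA| = 34.60 ✓; ∠(GA, AV) = 90.00° ✓; |AV| = 15.70 ✗.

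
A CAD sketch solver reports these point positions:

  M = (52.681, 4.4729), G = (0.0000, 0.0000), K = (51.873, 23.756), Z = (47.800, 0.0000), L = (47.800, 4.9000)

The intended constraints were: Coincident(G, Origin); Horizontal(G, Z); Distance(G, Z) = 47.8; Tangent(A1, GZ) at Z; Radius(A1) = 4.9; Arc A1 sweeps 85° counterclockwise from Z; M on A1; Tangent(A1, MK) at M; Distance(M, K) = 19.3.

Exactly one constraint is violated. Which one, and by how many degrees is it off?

Tangent(A1, MK) at M — off by 7.40°.

G = (0.00, 0.00) ✓; G.y = 0.00, Z.y = 0.00 ✓; |GZ| = 47.80 ✓; ∠(LZ, ZG) = 90.00° ✓; |LZ| = 4.900 ✓; bearing(L→M) − bearing(L→Z) = 85.00° ✓; |LM| = 4.900 ✓; ∠(LM, MK) = 82.60° ✗; |MK| = 19.30 ✓.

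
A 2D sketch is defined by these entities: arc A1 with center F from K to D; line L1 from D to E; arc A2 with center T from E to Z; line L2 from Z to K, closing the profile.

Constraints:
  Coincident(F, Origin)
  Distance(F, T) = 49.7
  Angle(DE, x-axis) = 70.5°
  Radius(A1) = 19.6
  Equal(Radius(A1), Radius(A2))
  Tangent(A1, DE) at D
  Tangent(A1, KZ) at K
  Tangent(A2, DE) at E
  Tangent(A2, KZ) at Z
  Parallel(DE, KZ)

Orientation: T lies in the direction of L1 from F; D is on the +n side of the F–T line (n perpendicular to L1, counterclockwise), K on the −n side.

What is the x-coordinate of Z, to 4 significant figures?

35.07

The slot axis is L1's direction at 70.5°, so u = (cos 70.5°, sin 70.5°) = (0.3338, 0.9426) and n = (−sin 70.5°, cos 70.5°) = (-0.9426, 0.3338). F is at the origin and T lies 49.7 along u from F, so T = 49.7·u = (16.59, 46.85). Tangency of A1 to both parallel lines with radius 19.6 puts D and K at F ± 19.6·n: D = (-18.48, 6.543), K = (18.48, -6.543). Equal radii place E and Z the same way about T: E = T + 19.6·n = (-1.886, 53.39), Z = T − 19.6·n = (35.07, 40.31). So Z.x = 35.07.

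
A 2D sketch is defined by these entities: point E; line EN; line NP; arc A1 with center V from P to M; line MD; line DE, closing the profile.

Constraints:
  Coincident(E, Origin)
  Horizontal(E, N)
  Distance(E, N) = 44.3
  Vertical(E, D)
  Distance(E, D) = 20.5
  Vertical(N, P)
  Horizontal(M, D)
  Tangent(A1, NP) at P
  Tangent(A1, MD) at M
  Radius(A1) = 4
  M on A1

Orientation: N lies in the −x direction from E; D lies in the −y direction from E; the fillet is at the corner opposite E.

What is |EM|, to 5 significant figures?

45.214

The virtual corner opposite E is at (-44.300, -20.500). A1 meets NP tangentially, so VP is at right angles to NP and since A1 is tangent to MD there, VM ⟂ MD, with radius 4.0, so the center V sits 4.0 in from both sides at V = (-40.300, -16.500). That places the tangent points at P = (-44.300, -16.500) on NP and M = (-40.300, -20.500) on MD. Then |EM| = |M − E| = 45.214.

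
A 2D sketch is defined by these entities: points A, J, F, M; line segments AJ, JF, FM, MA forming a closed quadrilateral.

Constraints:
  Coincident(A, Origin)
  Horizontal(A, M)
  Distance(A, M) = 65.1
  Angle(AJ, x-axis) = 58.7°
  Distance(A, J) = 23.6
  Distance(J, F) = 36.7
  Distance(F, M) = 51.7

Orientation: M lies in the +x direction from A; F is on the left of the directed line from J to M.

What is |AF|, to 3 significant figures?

59.7

A is at the origin; A and M share the same y with |AM| = 65.1 and M in +x, so M = (65.1, 0). AJ runs at 58.7° with |AJ| = 23.6, so J = (12.3, 20.2). F is determined by |JF| = 36.7 and |FM| = 51.7 together: it lies at the intersection of circle(J, 36.7) and circle(M, 51.7). With |JM| = 56.6, the foot of the radical line on JM is 16.6 from J and the perpendicular offset is √(36.7² − 16.6²) = 32.8. Taking the left-of-JM solution: F = (39.4, 44.9).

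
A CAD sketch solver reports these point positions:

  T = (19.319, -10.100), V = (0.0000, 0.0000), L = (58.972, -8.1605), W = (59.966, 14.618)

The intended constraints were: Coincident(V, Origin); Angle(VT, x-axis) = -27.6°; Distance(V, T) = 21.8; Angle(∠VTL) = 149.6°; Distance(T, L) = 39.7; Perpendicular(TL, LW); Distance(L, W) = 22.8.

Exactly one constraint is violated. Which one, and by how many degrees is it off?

Perpendicular(TL, LW) — off by 5.30°.

V = (0.00, 0.00) ✓; VT at -27.60° ✓; |VT| = 21.80 ✓; ∠VTL = 149.6° ✓; |TL| = 39.70 ✓; ∠(TL, LW) = 84.70° ✗; |LW| = 22.80 ✓.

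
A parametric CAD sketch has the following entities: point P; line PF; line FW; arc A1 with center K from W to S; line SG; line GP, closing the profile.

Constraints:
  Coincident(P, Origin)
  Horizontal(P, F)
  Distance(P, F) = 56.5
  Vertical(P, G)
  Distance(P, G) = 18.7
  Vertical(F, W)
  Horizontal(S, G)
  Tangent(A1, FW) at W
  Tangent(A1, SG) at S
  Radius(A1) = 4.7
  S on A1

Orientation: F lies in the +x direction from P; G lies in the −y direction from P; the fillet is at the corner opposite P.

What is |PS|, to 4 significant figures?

55.07

P is at the origin; PF is horizontal with |PF| = 56.5 and F on the +x side, so F = (56.50, 0.000). PG is vertical with |PG| = 18.7 and G on the −y side, so G = (0.000, -18.70). The virtual corner opposite P is at (56.50, -18.70). A1 meets FW tangentially, so KW is at right angles to FW and tangency of A1 to SG means the radius KS is perpendicular to SG, with radius 4.7, so the center K sits 4.7 in from both sides at K = (51.80, -14.00). That places the tangent points at W = (56.50, -14.00) on FW and S = (51.80, -18.70) on SG. Then |PS| = |S − P| = 55.07.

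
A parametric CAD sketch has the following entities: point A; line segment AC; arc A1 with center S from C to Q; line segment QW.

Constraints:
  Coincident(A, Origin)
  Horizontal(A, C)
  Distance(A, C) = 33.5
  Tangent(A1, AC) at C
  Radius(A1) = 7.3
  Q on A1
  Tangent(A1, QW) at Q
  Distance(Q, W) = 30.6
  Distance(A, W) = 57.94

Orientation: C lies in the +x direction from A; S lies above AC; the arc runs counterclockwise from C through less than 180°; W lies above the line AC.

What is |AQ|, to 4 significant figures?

41.22

Checks: |SQ| = 7.300 ✓; ∠(SQ, QW) = 90.00° ✓; |QW| = 30.60 ✓; |AW| = 57.94 ✓.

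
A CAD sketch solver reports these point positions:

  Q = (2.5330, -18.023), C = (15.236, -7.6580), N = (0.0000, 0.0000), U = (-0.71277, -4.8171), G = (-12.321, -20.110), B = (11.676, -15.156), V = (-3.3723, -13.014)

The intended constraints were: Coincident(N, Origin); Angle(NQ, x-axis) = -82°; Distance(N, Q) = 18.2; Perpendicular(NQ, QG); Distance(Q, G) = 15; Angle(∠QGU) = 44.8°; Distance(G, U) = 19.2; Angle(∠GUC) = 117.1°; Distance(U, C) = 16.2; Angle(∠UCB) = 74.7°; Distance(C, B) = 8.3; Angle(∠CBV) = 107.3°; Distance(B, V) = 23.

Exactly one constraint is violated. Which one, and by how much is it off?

Distance(B, V) = 23 — off by 7.80.

N = (0.00, 0.00) ✓; NQ at -82.00° ✓; |NQ| = 18.20 ✓; ∠(NQ, QG) = 90.00° ✓; |QG| = 15.00 ✓; ∠QGU = 44.80° ✓; |GU| = 19.20 ✓; ∠GUC = 117.1° ✓; |UC| = 16.20 ✓; ∠UCB = 74.70° ✓; |CB| = 8.300 ✓; ∠CBV = 107.3° ✓; |BV| = 15.20 ✗.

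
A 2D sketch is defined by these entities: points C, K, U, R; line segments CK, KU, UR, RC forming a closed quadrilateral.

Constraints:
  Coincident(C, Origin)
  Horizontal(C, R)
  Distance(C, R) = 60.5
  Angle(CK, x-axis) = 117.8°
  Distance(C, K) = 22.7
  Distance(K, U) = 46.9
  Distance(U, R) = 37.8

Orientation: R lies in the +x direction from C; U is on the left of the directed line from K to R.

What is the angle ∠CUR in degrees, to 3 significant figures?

92.7°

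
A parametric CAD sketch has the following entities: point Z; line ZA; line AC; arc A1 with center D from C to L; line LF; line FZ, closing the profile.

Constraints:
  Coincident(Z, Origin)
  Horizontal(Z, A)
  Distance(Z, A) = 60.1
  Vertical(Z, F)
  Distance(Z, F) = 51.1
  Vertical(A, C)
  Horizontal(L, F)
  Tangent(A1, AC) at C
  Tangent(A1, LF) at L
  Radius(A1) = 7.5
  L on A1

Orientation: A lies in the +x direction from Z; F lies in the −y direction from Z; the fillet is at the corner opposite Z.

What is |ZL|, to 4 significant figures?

73.33

The virtual corner opposite Z is at (60.10, -51.10). Since A1 is tangent to AC there, DC ⟂ AC and A1 meets LF tangentially, so DL is at right angles to LF, with radius 7.5, so the center D sits 7.5 in from both sides at D = (52.60, -43.60). That places the tangent points at C = (60.10, -43.60) on AC and L = (52.60, -51.10) on LF. Then |ZL| = |L − Z| = 73.33.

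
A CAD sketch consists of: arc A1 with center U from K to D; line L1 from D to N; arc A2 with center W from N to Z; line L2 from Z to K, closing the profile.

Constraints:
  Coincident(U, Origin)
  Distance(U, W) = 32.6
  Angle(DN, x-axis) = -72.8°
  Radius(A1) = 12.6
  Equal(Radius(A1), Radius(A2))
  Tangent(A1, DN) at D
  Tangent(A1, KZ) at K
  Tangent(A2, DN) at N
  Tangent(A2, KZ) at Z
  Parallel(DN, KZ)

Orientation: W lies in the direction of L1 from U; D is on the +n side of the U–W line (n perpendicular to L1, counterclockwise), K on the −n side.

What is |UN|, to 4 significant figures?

34.95

Tangency of A1 to both parallel lines with radius 12.6 puts D and K at U ± 12.6·n: D = (12.04, 3.726), K = (-12.04, -3.726). Equal radii place N and Z the same way about W: N = W + 12.6·n = (21.68, -27.42), Z = W − 12.6·n = (-2.396, -34.87). Then |UN| = |N − U| = 34.95.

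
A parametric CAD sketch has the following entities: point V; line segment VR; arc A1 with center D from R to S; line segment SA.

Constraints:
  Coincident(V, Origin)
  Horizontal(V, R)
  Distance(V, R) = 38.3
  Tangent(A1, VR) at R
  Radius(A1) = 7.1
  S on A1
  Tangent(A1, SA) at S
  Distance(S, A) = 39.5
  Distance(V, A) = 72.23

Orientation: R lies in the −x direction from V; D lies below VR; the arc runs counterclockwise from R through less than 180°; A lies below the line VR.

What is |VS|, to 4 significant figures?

45.15

V is at the origin; VR is horizontal with |VR| = 38.3 and R on the −x side, so R = (-38.30, 0.000). A1 meets VR tangentially, so DR is at right angles to VR, so D = R + (0, -7.1) = (-38.30, -7.100). Since DS ⟂ SA (tangency), |DA| = √(7.1² + 39.5²) = 40.13 regardless of where S sits on A1. So A lies on both circle(V, 72.23) and circle(D, 40.13); the below-VR intersection is A = (-59.23, -41.35). S is the foot of the tangent from A: S = (-44.92, -4.528).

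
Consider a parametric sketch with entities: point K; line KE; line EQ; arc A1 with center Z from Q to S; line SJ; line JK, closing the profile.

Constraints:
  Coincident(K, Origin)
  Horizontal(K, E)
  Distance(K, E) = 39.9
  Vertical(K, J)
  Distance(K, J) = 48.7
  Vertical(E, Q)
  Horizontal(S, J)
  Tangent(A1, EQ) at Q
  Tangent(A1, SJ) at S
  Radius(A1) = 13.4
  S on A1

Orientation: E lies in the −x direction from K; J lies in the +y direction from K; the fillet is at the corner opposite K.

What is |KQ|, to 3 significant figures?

53.3

K is at the origin; KE is horizontal with |KE| = 39.9 and E on the −x side, so E = (-39.9, 0.00). K and J share the same x with |KJ| = 48.7 and J on the +y side, so J = (0.00, 48.7). The virtual corner opposite K is at (-39.9, 48.7). A1 meets EQ tangentially, so ZQ is at right angles to EQ and A1 meets SJ tangentially, so ZS is at right angles to SJ, with radius 13.4, so the center Z sits 13.4 in from both sides at Z = (-26.5, 35.3). That places the tangent points at Q = (-39.9, 35.3) on EQ and S = (-26.5, 48.7) on SJ. Then |KQ| = |Q − K| = 53.3.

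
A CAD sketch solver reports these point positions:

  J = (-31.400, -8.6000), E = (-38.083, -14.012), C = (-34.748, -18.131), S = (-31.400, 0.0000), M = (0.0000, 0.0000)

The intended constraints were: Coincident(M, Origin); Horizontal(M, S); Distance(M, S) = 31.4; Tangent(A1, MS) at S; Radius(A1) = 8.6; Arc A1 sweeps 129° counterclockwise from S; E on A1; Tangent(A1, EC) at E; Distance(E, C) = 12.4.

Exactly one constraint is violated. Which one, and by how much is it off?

Distance(E, C) = 12.4 — off by 7.10.

M = (0.00, 0.00) ✓; M.y = 0.00, S.y = 0.00 ✓; |MS| = 31.40 ✓; ∠(JS, SM) = 90.00° ✓; |JS| = 8.600 ✓; bearing(J→E) − bearing(J→S) = 129.0° ✓; |JE| = 8.600 ✓; ∠(JE, EC) = 90.01° ✓; |EC| = 5.300 ✗.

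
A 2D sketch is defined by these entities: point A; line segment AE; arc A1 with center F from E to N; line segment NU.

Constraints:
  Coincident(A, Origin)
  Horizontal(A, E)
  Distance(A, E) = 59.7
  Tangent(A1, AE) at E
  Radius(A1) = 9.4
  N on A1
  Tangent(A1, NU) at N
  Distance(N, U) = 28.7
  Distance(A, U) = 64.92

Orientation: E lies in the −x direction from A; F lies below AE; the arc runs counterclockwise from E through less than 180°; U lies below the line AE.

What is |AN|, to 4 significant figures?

69.15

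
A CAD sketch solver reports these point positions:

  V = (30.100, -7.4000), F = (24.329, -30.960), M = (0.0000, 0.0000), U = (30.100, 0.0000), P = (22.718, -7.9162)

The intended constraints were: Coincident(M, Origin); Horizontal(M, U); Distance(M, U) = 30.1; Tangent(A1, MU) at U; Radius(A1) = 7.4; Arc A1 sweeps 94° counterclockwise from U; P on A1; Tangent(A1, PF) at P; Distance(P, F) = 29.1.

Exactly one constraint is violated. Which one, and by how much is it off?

Distance(P, F) = 29.1 — off by 6.00.

M = (0.00, 0.00) ✓; M.y = 0.00, U.y = 0.00 ✓; |MU| = 30.10 ✓; ∠(VU, UM) = 90.00° ✓; |VU| = 7.400 ✓; bearing(V→P) − bearing(V→U) = 94.00° ✓; |VP| = 7.400 ✓; ∠(VP, PF) = 90.00° ✓; |PF| = 23.10 ✗.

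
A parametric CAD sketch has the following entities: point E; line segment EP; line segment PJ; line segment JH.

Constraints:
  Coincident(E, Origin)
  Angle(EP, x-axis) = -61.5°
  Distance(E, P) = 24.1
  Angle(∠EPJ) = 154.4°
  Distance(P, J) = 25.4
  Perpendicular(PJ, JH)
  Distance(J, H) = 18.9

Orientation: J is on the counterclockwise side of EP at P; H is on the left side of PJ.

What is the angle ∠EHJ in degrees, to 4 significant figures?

79.79°

E is at the origin; EP runs at -61.5° with length 24.1, so P = 24.1·(cos -61.5°, sin -61.5°) = (11.50, -21.18). ∠EPJ = 154.4°, so PJ runs at -61.5° + (180° − 154.4°) = -35.90° from the x-axis; with |PJ| = 25.4, J = P + 25.4·(cos -35.90°, sin -35.90°) = (32.07, -36.07). PJ ⟂ JH; with |JH| = 18.9 on the left of PJ, H = J + 18.9·(0.5864, 0.8100) = (43.16, -20.76). Then cos ∠EHJ = HE·HJ / (|HE||HJ|), giving 79.79°.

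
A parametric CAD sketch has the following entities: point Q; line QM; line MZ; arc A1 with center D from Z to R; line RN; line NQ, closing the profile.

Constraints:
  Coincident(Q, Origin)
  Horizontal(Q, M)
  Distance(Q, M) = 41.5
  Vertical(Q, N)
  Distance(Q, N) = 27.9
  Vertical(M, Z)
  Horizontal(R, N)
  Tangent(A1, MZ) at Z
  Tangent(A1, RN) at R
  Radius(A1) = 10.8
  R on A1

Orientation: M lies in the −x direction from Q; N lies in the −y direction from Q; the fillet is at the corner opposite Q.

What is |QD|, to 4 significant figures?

35.14

Q is at the origin; QM is horizontal with |QM| = 41.5 and M on the −x side, so M = (-41.50, 0.000). Q and N share the same x with |QN| = 27.9 and N on the −y side, so N = (0.000, -27.90). The virtual corner opposite Q is at (-41.50, -27.90). Tangency of A1 to MZ means the radius DZ is perpendicular to MZ and A1 meets RN tangentially, so DR is at right angles to RN, with radius 10.8, so the center D sits 10.8 in from both sides at D = (-30.70, -17.10). Then |QD| = |D − Q| = 35.14.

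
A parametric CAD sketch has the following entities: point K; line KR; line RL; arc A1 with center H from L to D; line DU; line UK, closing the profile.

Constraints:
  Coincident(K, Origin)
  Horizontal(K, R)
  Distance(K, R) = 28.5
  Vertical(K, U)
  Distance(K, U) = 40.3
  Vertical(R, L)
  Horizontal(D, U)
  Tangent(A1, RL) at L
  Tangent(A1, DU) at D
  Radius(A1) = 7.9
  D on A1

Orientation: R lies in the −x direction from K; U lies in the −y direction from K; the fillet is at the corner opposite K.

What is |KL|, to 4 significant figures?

43.15

K is at the origin; K and R share the same y with |KR| = 28.5 and R on the −x side, so R = (-28.50, 0.000). K and U share the same x with |KU| = 40.3 and U on the −y side, so U = (0.000, -40.30). The virtual corner opposite K is at (-28.50, -40.30). A1 meets RL tangentially, so HL is at right angles to RL and A1 meets DU tangentially, so HD is at right angles to DU, with radius 7.9, so the center H sits 7.9 in from both sides at H = (-20.60, -32.40). That places the tangent points at L = (-28.50, -32.40) on RL and D = (-20.60, -40.30) on DU. Then |KL| = |L − K| = 43.15.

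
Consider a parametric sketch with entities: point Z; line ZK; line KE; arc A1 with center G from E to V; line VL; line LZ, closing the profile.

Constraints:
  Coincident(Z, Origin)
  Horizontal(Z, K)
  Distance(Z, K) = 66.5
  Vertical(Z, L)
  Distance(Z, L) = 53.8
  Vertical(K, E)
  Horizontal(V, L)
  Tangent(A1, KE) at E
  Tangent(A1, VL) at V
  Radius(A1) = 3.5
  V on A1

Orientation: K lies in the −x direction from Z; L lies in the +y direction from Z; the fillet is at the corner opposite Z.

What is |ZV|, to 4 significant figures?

82.85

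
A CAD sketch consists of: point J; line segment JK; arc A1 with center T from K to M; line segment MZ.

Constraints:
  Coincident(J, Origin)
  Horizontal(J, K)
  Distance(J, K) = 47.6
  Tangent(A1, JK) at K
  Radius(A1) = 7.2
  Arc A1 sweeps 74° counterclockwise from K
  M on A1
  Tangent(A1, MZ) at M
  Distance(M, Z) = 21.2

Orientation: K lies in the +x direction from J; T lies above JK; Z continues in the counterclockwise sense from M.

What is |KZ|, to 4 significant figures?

28.60

J is at the origin; JK is horizontal with |JK| = 47.6 and K on the +x side, so K = (47.60, 0.000). Since A1 is tangent to JK there, TK ⟂ JK, so T = K + (0, 7.2) = (47.60, 7.200). On A1, K sits at bearing -90° from T; a 74° counterclockwise sweep puts M at bearing -16°, so M = T + 7.2·(cos -16°, sin -16°) = (54.52, 5.215). A1 meets MZ tangentially, so TM is at right angles to MZ, so MZ runs along (−sin -16°, cos -16°); with |MZ| = 21.2, Z = (60.36, 25.59). Then |KZ| = |Z − K| = 28.60.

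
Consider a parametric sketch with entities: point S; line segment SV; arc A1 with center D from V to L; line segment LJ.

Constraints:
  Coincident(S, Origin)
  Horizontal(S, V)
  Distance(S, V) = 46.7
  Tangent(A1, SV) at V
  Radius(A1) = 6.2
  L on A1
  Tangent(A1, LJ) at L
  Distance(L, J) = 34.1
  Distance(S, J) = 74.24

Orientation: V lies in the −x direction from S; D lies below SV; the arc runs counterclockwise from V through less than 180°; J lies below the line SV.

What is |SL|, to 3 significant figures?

52.6

S is at the origin; SV is horizontal with |SV| = 46.7 and V on the −x side, so V = (-46.7, 0.00). Since A1 is tangent to SV there, DV ⟂ SV, so D = V + (0, -6.2) = (-46.7, -6.20). Since DL ⟂ LJ (tangency), |DJ| = √(6.2² + 34.1²) = 34.7 regardless of where L sits on A1. So J lies on both circle(S, 74.24) and circle(D, 34.7); the below-SV intersection is J = (-65.2, -35.5). L is the foot of the tangent from J: L = (-52.5, -3.88).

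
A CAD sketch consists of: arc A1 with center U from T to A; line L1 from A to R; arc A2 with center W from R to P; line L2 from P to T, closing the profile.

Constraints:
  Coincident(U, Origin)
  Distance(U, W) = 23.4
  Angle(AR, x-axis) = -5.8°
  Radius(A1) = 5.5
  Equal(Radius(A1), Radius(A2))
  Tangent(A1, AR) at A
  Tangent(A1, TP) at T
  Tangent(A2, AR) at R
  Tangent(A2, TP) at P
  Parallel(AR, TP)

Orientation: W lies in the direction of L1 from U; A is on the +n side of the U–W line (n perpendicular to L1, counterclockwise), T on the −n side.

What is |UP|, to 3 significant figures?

24.0

The slot axis is L1's direction at -5.8°, so u = (cos -5.8°, sin -5.8°) = (0.995, -0.101) and n = (−sin -5.8°, cos -5.8°) = (0.101, 0.995). U is at the origin and W lies 23.4 along u from U, so W = 23.4·u = (23.3, -2.36). Tangency of A1 to both parallel lines with radius 5.5 puts A and T at U ± 5.5·n: A = (0.556, 5.47), T = (-0.556, -5.47). Equal radii place R and P the same way about W: R = W + 5.5·n = (23.8, 3.11), P = W − 5.5·n = (22.7, -7.84). Then |UP| = |P − U| = 24.0.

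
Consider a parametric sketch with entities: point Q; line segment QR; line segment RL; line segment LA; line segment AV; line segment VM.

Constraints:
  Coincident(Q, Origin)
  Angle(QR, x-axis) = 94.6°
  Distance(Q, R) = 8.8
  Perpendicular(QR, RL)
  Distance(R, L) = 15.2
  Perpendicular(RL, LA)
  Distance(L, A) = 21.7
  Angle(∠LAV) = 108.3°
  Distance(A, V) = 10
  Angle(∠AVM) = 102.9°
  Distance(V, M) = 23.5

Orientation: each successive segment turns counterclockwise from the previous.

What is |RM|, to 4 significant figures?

8.018

Q is at the origin; QR runs at 94.6° with length 8.8, so R = (-0.7058, 8.772). The perpendicularity gives RL at right angles to QR, so RL runs at -175.4°; with |RL| = 15.2, L = (-15.86, 7.553). RL is perpendicular to LA, so LA runs at -85.40°; with |LA| = 21.7, A = (-14.12, -14.08). ∠LAV = 108.3° gives AV at -13.70° from the x-axis; with |AV| = 10.0, V = (-4.401, -16.45). ∠AVM = 102.9° gives VM at 63.40° from the x-axis; with |VM| = 23.5, M = (6.121, 4.567). Then |RM| = |M − R| = 8.018.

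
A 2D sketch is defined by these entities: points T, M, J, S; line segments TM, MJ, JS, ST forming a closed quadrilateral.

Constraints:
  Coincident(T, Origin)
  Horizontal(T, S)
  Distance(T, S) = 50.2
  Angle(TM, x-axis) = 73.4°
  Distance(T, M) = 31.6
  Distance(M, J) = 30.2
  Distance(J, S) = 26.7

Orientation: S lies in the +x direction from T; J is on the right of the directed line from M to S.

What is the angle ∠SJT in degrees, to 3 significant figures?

162°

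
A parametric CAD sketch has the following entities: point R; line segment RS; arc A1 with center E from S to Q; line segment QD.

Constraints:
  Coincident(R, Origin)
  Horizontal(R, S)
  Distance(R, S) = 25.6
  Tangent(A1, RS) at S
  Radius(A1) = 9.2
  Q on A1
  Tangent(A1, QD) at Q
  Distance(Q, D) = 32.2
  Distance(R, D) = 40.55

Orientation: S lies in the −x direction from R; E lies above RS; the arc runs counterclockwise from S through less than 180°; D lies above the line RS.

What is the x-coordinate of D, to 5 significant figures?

-10.598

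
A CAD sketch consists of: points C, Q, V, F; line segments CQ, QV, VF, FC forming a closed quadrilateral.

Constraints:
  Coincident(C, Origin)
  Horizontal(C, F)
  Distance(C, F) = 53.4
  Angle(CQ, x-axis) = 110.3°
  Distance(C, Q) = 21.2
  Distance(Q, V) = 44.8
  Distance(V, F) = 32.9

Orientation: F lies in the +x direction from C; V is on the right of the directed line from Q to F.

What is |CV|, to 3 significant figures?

26.5

C is at the origin; CF is horizontal with |CF| = 53.4 and F in +x, so F = (53.4, 0). CQ runs at 110.3° with |CQ| = 21.2, so Q = (-7.36, 19.9). V is determined by |QV| = 44.8 and |VF| = 32.9 together: it lies at the intersection of circle(Q, 44.8) and circle(F, 32.9). With |QF| = 63.9, the foot of the radical line on QF is 39.2 from Q and the perpendicular offset is √(44.8² − 39.2²) = 21.7. Taking the right-of-QF solution: V = (23.1, -12.9).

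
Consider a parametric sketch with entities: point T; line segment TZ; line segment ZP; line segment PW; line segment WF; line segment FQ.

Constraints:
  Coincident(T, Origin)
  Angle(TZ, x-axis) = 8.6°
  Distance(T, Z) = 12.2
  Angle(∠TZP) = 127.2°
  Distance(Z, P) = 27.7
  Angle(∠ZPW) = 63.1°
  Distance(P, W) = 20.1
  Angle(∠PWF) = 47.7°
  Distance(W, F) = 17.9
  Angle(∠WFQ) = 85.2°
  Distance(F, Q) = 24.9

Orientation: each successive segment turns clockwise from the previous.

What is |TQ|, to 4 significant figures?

46.20

∠PWF = 47.7° gives WF at 66.60° from the x-axis; with |WF| = 17.9, F = (20.01, -7.570). ∠WFQ = 85.2° gives FQ at -28.20° from the x-axis; with |FQ| = 24.9, Q = (41.96, -19.34). Then |TQ| = |Q − T| = 46.20.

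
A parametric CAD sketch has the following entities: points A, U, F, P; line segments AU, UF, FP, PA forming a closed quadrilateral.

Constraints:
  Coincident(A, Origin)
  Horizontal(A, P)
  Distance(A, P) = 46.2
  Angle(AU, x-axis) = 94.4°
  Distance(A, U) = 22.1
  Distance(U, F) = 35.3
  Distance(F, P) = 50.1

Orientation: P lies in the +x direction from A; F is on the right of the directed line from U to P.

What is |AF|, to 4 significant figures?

13.43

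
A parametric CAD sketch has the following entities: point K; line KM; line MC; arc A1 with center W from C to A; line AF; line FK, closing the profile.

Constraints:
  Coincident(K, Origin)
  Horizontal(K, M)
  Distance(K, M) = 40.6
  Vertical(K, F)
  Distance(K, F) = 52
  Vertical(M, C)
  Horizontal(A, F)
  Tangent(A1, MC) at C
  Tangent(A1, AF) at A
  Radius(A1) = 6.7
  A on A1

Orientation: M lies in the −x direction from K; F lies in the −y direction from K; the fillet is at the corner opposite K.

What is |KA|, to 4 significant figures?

62.07

The virtual corner opposite K is at (-40.60, -52.00). Since A1 is tangent to MC there, WC ⟂ MC and tangency of A1 to AF means the radius WA is perpendicular to AF, with radius 6.7, so the center W sits 6.7 in from both sides at W = (-33.90, -45.30). That places the tangent points at C = (-40.60, -45.30) on MC and A = (-33.90, -52.00) on AF. Then |KA| = |A − K| = 62.07.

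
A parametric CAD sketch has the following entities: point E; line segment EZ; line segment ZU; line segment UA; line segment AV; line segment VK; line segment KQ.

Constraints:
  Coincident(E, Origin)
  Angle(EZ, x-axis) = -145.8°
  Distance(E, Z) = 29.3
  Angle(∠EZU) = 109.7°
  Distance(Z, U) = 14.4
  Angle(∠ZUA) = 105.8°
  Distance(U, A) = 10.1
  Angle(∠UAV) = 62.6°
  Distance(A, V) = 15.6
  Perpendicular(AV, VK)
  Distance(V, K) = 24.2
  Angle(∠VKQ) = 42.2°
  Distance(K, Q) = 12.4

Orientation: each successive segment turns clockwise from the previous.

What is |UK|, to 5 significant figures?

18.761

E is at the origin; EZ runs at -145.8° with length 29.3, so Z = (-24.233, -16.469). ∠EZU = 109.7° gives ZU at 143.90° from the x-axis; with |ZU| = 14.4, U = (-35.869, -7.9846). ∠ZUA = 105.8° gives UA at 69.700° from the x-axis; with |UA| = 10.1, A = (-32.364, 1.4881). ∠UAV = 62.6° gives AV at -47.700° from the x-axis; with |AV| = 15.6, V = (-21.865, -10.050). The perpendicularity gives VK at right angles to AV, so VK runs at -137.70°; with |VK| = 24.2, K = (-39.765, -26.337). Then |UK| = |K − U| = 18.761.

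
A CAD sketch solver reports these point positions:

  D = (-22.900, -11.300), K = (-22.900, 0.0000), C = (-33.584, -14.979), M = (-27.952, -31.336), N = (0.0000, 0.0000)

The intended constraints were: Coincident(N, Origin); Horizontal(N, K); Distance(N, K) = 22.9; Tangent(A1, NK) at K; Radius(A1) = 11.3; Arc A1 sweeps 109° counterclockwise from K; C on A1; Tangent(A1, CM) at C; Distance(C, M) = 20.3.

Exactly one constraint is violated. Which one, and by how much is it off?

Distance(C, M) = 20.3 — off by 3.00.

N = (0.00, 0.00) ✓; N.y = 0.00, K.y = 0.00 ✓; |NK| = 22.90 ✓; ∠(DK, KN) = 90.00° ✓; |DK| = 11.30 ✓; bearing(D→C) − bearing(D→K) = 109.0° ✓; |DC| = 11.30 ✓; ∠(DC, CM) = 90.00° ✓; |CM| = 17.30 ✗.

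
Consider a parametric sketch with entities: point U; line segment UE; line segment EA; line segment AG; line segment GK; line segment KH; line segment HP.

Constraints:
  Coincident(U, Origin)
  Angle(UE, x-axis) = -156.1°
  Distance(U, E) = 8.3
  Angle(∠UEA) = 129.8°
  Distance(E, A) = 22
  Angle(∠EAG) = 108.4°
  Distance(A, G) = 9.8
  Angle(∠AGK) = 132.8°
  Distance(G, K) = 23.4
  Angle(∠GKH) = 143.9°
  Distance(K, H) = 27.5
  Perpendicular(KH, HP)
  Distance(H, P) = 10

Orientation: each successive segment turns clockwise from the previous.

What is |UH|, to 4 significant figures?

35.56

∠AGK = 132.8° gives GK at 34.90° from the x-axis; with |GK| = 23.4, K = (-6.772, 29.48). ∠GKH = 143.9° gives KH at -1.200° from the x-axis; with |KH| = 27.5, H = (20.72, 28.90). Then |UH| = |H − U| = 35.56.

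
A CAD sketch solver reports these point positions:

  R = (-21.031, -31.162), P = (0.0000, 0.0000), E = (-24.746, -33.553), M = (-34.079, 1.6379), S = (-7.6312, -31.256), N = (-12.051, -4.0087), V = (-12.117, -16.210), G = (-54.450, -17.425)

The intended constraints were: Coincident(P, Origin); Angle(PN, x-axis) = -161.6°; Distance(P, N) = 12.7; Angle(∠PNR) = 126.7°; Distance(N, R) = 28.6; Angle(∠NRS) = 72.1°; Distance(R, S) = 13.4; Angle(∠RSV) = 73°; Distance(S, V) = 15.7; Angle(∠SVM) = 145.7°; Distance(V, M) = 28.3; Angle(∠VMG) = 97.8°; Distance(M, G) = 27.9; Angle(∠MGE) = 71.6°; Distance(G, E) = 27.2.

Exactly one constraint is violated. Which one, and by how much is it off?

Distance(G, E) = 27.2 — off by 6.60.

P = (0.00, 0.00) ✓; PN at -161.6° ✓; |PN| = 12.70 ✓; ∠PNR = 126.7° ✓; |NR| = 28.60 ✓; ∠NRS = 72.10° ✓; |RS| = 13.40 ✓; ∠RSV = 73.00° ✓; |SV| = 15.70 ✓; ∠SVM = 145.7° ✓; |VM| = 28.30 ✓; ∠VMG = 97.80° ✓; |MG| = 27.90 ✓; ∠MGE = 71.60° ✓; |GE| = 33.80 ✗.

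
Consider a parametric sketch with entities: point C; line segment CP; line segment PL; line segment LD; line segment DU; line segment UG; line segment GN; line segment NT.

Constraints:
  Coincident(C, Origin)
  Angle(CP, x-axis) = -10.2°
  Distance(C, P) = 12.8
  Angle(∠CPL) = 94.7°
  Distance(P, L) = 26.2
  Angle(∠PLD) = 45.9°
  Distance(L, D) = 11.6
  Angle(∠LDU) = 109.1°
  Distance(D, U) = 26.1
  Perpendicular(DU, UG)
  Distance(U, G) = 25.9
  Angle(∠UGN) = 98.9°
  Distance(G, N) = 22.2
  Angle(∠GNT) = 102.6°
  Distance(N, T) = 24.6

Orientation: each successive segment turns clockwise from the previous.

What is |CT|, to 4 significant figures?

27.55

C is at the origin; CP runs at -10.2° with length 12.8, so P = (12.60, -2.267). ∠CPL = 94.7° gives PL at -95.50° from the x-axis; with |PL| = 26.2, L = (10.09, -28.35). ∠PLD = 45.9° gives LD at 130.4° from the x-axis; with |LD| = 11.6, D = (2.568, -19.51). ∠LDU = 109.1° gives DU at 59.50° from the x-axis; with |DU| = 26.1, U = (15.82, 2.976). The perpendicularity gives UG at right angles to DU, so UG runs at -30.50°; with |UG| = 25.9, G = (38.13, -10.17). ∠UGN = 98.9° gives GN at -111.6° from the x-axis; with |GN| = 22.2, N = (29.96, -30.81). ∠GNT = 102.6° gives NT at 171.0° from the x-axis; with |NT| = 24.6, T = (5.662, -26.96). Then |CT| = |T − C| = 27.55.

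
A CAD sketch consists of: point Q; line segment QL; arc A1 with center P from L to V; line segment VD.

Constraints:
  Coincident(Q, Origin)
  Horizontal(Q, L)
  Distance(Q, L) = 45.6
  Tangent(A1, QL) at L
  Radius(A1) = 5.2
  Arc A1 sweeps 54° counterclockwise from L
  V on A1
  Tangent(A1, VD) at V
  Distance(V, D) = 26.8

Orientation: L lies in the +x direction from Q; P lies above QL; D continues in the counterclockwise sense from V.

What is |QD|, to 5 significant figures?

69.755

Q is at the origin; QL is horizontal with |QL| = 45.6 and L on the +x side, so L = (45.600, 0.0000). A1 meets QL tangentially, so PL is at right angles to QL, so P = L + (0, 5.2) = (45.600, 5.2000). On A1, L sits at bearing -90° from P; a 54° counterclockwise sweep puts V at bearing -36°, so V = P + 5.2·(cos -36°, sin -36°) = (49.807, 2.1435). Tangency of A1 to VD means the radius PV is perpendicular to VD, so VD runs along (−sin -36°, cos -36°); with |VD| = 26.8, D = (65.560, 23.825). Then |QD| = |D − Q| = 69.755.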